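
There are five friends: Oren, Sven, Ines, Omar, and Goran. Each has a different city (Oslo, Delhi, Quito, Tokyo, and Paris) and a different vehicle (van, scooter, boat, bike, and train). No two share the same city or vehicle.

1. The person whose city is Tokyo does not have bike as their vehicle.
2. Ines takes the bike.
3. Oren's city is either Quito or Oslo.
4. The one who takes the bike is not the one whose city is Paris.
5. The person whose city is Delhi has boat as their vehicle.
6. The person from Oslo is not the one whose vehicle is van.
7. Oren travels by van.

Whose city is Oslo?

With clues 1–5, Goran, Omar, and Sven are impossible for the one with city Oslo.
With clues 1–7, Oren is impossible for the one with city Oslo.
That leaves Ines.

Ines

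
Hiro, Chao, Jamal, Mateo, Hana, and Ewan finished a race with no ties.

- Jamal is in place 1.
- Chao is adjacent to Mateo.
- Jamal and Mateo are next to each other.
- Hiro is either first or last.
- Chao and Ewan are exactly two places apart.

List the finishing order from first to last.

From clue 1: Jamal → place 1.
From clues 1–2: Hiro is in {2,3,4,5,6}.
From clues 1–3: Mateo → place 2, Chao → place 3.
From clues 1–4: Hiro → place 6.
From clues 1–5: Hana → place 4, Ewan → place 5.

Jamal, Mateo, Chao, Hana, Ewan, Hiro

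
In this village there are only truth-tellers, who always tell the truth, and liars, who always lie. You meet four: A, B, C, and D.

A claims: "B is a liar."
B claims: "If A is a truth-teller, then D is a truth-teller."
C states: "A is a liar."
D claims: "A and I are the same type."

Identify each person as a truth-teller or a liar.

Consider A. Suppose A is a liar.
Then whichever role D has, D's statement has the wrong truth value — contradiction.
So A is a truth-teller.
With that fixed, C's statement is false, so C is a liar.
Consider B. Suppose B is a truth-teller.
Then A's statement comes out false, contradicting A being a truth-teller.
So B is a liar.
Consider D. Suppose D is a truth-teller.
Then B's statement comes out true, contradicting B being a liar.
So D is a liar.

A: truth-teller, B: liar, C: liar, D: liar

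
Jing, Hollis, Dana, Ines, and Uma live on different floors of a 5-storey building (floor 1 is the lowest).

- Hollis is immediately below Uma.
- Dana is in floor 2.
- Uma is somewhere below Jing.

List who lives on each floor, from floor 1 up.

Ines, Dana, Hollis, Uma, Jing

From clue 1: Hollis is in {1,2,3,4}.
From clues 1–2: Dana → floor 2.
From clues 1–3: Ines → floor 1, Hollis → floor 3, Uma → floor 4, Jing → floor 5.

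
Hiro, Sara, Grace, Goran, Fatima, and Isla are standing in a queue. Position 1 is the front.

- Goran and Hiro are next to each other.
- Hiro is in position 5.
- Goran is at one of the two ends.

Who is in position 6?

Goran

With clues 1–2, Hiro is ruled out for position 6.
With clues 1–3, Fatima, Grace, Isla, and Sara are ruled out for position 6.
So position 6 is Goran.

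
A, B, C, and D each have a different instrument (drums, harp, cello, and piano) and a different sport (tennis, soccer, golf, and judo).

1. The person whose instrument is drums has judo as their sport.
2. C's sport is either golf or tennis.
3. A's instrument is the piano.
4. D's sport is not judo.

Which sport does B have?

judo

With clues 1–4, golf, soccer, and tennis are impossible for B's sport.
That leaves judo.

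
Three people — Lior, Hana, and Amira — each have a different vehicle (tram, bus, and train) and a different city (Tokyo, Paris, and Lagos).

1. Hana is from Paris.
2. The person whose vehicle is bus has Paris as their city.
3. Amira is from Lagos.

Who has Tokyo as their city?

Lior

Clue 1 rules out Hana for the one with city Tokyo.
With clues 1–3, Amira is impossible for the one with city Tokyo.
That leaves Lior.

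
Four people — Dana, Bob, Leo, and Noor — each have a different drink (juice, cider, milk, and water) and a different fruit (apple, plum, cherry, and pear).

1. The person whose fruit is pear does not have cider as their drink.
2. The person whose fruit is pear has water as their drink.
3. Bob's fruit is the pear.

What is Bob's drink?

With clues 1–3, cider, juice, and milk are impossible for Bob's drink.
That leaves water.

water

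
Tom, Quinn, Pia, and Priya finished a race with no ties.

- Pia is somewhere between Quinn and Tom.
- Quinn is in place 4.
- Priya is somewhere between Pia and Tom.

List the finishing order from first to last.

Tom, Priya, Pia, Quinn

From clue 1: Pia is in {2,3}.
From clues 1–2: Quinn → place 4.
From clues 1–3: Tom → place 1, Priya → place 2, Pia → place 3.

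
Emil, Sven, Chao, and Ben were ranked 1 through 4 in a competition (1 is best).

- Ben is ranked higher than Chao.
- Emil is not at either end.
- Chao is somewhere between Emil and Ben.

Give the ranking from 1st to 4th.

Ben, Chao, Emil, Sven

From clue 1: Chao is in {2,3,4}.
From clues 1–2: Emil is in {2,3}.
From clues 1–3: Ben → rank 1, Chao → rank 2, Emil → rank 3, Sven → rank 4.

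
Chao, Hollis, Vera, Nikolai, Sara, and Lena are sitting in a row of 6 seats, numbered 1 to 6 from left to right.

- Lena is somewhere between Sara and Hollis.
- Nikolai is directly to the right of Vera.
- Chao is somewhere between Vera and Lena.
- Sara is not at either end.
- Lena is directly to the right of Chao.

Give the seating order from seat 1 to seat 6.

From clue 1: Lena is in {2,3,4,5}.
From clues 1–3: Chao is in {3,4}.
From clues 1–5: Vera → seat 1, Nikolai → seat 2, Sara → seat 3, Chao → seat 4, Lena → seat 5, Hollis → seat 6.

Vera, Nikolai, Sara, Chao, Lena, Hollis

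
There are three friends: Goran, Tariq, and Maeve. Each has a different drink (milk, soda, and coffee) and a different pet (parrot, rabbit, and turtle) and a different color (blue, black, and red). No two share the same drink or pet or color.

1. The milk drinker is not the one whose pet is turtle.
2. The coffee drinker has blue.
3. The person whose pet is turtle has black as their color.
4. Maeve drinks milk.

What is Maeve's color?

With clues 1–4, black and blue are impossible for Maeve's color.
That leaves red.

red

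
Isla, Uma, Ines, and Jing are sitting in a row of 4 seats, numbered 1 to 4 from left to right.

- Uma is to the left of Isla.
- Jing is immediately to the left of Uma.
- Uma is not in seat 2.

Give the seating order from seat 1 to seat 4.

Ines, Jing, Uma, Isla

From clue 1: Isla is in {2,3,4}.
From clues 1–2: Isla is in {3,4}.
From clues 1–3: Ines → seat 1, Jing → seat 2, Uma → seat 3, Isla → seat 4.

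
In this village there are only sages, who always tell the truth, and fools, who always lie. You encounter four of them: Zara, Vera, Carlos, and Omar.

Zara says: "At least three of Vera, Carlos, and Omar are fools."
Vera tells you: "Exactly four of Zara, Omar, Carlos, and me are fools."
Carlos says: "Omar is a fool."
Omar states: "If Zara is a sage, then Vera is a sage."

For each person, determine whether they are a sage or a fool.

Consider Zara. Suppose Zara is a sage.
Then no assignment of the remaining roles makes every statement match its speaker's type — contradiction.
So Zara is a fool.
With that fixed, Omar's statement is true, so Omar is a sage.
With that fixed, Vera's statement is false, so Vera is a fool.
With that fixed, Carlos's statement is false, so Carlos is a fool.

Zara: fool, Vera: fool, Carlos: fool, Omar: sage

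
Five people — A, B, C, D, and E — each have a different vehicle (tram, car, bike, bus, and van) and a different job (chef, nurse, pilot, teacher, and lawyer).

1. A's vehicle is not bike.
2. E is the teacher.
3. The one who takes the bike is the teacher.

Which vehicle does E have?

bike

With clues 1–3, bus, car, tram, and van are impossible for E's vehicle.
That leaves bike.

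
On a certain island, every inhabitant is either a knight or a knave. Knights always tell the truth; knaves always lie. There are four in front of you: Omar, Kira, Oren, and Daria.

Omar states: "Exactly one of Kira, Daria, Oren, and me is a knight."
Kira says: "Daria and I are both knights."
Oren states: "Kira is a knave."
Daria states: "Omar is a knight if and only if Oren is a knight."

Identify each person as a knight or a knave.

Consider Omar. Suppose Omar is a knight.
Then no assignment of the remaining roles makes every statement match its speaker's type — contradiction.
So Omar is a knave.
Consider Kira. Suppose Kira is a knave.
Then no assignment of the remaining roles makes every statement match its speaker's type — contradiction.
So Kira is a knight.
With that fixed, Oren's statement is false, so Oren is a knave.
With that fixed, Daria's statement is true, so Daria is a knight.

Omar: knave, Kira: knight, Oren: knave, Daria: knight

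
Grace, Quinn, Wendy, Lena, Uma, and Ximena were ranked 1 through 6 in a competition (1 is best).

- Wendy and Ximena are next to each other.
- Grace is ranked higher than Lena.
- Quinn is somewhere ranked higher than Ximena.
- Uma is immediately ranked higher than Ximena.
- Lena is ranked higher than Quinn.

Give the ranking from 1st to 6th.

From clues 1–2: Grace is in {1,2,3,4,5}.
From clues 1–3: Quinn is in {1,2,3,4}.
From clues 1–4: Grace is in {1,2,5}.
From clues 1–5: Grace → rank 1, Lena → rank 2, Quinn → rank 3, Uma → rank 4, Ximena → rank 5, Wendy → rank 6.

Grace, Lena, Quinn, Uma, Ximena, Wendy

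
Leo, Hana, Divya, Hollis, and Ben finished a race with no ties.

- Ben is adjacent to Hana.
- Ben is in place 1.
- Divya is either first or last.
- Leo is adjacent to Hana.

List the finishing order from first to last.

Ben, Hana, Leo, Hollis, Divya

From clues 1–2: Ben → place 1, Hana → place 2.
From clues 1–3: Divya → place 5.
From clues 1–4: Leo → place 3, Hollis → place 4.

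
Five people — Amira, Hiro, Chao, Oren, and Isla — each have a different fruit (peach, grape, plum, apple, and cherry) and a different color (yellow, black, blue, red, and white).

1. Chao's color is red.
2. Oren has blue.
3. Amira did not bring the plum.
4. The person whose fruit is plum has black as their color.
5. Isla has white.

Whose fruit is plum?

With clues 1–3, Amira is impossible for the one with fruit plum.
With clues 1–4, Chao and Oren are impossible for the one with fruit plum.
With clues 1–5, Isla is impossible for the one with fruit plum.
That leaves Hiro.

Hiro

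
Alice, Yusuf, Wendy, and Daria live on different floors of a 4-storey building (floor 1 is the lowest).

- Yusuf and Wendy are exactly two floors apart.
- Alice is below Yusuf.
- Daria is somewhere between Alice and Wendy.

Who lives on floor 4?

Wendy

With clues 1–2, Alice is ruled out for floor 4.
With clues 1–3, Daria and Yusuf are ruled out for floor 4.
So floor 4 is Wendy.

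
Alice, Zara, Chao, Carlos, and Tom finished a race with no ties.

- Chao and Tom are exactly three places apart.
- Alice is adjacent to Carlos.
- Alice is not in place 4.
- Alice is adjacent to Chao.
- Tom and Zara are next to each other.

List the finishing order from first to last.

From clue 1: Chao is in {1,2,4,5}.
From clues 1–2: Zara is in {1,5}.
From clues 1–3: Alice is in {2,3}.
From clues 1–5: Chao → place 1, Alice → place 2, Carlos → place 3, Tom → place 4, Zara → place 5.

Chao, Alice, Carlos, Tom, Zara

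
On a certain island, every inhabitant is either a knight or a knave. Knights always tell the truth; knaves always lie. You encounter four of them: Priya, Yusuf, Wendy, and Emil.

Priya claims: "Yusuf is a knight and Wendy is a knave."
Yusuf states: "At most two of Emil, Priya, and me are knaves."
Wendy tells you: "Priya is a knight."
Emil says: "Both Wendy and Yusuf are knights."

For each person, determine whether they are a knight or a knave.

Consider Priya. Suppose Priya is a knight.
Then no assignment of the remaining roles makes every statement match its speaker's type — contradiction.
So Priya is a knave.
With that fixed, Wendy's statement is false, so Wendy is a knave.
With that fixed, Emil's statement is false, so Emil is a knave.
Consider Yusuf. Suppose Yusuf is a knight.
Then Priya's statement comes out true, contradicting Priya being a knave.
So Yusuf is a knave.

Priya: knave, Yusuf: knave, Wendy: knave, Emil: knave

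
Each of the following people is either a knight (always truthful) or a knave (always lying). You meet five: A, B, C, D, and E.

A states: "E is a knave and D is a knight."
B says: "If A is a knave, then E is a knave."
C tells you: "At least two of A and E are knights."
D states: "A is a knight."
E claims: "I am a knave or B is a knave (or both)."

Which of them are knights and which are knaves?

Consider A. Suppose A is a knight.
Then no assignment of the remaining roles makes every statement match its speaker's type — contradiction.
So A is a knave.
With that fixed, C's statement is false, so C is a knave.
With that fixed, D's statement is false, so D is a knave.
Consider B. Suppose B is a knight.
Then whichever role E has, E's statement has the wrong truth value — contradiction.
So B is a knave.
With that fixed, E's statement is true, so E is a knight.

A: knave, B: knave, C: knave, D: knave, E: knight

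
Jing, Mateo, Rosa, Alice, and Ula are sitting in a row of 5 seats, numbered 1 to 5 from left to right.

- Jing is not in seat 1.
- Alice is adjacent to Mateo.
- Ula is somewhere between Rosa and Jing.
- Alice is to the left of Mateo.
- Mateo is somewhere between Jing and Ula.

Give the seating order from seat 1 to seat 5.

From clue 1: Jing is in {2,3,4,5}.
From clues 1–3: Jing is in {3,5}.
From clues 1–5: Rosa → seat 1, Ula → seat 2, Alice → seat 3, Mateo → seat 4, Jing → seat 5.

Rosa, Ula, Alice, Mateo, Jing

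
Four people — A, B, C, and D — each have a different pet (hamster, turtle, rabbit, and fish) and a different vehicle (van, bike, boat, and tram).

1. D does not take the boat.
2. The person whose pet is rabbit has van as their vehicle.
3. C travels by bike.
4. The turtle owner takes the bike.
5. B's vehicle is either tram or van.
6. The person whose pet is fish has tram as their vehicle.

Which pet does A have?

With clues 1–4, turtle is impossible for A's pet.
With clues 1–5, rabbit is impossible for A's pet.
With clues 1–6, fish is impossible for A's pet.
That leaves hamster.

hamster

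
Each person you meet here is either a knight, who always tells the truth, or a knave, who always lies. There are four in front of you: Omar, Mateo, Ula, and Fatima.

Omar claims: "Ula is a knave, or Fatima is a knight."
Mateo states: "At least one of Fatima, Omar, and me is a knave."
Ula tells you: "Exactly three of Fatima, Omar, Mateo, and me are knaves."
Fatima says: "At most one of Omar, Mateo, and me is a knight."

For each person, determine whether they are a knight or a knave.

Consider Omar. Suppose Omar is a knave.
Then no assignment of the remaining roles makes every statement match its speaker's type — contradiction.
So Omar is a knight.
Consider Mateo. Suppose Mateo is a knave.
Then Mateo's own statement would have to be false, but it can't be — contradiction.
So Mateo is a knight.
With that fixed, Ula's statement is false, so Ula is a knave.
With that fixed, Fatima's statement is false, so Fatima is a knave.

Omar: knight, Mateo: knight, Ula: knave, Fatima: knave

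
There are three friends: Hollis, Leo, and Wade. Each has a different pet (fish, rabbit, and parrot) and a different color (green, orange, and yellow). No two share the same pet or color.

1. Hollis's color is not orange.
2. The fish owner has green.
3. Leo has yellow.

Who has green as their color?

Hollis

With clues 1–3, Leo and Wade are impossible for the one with color green.
That leaves Hollis.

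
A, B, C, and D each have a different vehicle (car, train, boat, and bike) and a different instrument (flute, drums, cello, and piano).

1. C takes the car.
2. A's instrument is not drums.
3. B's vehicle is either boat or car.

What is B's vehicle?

boat

Clue 1 rules out car for B's vehicle.
With clues 1–3, bike and train are impossible for B's vehicle.
That leaves boat.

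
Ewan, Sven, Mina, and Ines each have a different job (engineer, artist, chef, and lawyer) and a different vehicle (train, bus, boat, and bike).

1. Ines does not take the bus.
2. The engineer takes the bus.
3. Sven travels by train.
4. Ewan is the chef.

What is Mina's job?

With clues 1–4, artist, chef, and lawyer are impossible for Mina's job.
That leaves engineer.

engineer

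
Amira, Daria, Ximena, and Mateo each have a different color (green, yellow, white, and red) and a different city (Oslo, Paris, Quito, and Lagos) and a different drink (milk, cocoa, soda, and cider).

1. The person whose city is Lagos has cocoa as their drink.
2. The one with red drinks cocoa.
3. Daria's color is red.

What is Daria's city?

With clues 1–3, Oslo, Paris, and Quito are impossible for Daria's city.
That leaves Lagos.

Lagos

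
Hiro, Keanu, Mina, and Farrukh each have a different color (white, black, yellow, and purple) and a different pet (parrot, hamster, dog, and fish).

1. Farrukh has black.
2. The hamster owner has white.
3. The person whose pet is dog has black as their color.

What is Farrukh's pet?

dog

With clues 1–2, hamster is impossible for Farrukh's pet.
With clues 1–3, fish and parrot are impossible for Farrukh's pet.
That leaves dog.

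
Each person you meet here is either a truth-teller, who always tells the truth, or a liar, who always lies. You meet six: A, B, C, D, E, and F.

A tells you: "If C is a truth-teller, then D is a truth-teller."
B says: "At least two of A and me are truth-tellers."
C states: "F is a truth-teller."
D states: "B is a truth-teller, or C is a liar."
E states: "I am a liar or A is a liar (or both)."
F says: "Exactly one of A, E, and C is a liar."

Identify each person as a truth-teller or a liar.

A: liar, B: liar, C: truth-teller, D: liar, E: truth-teller, F: truth-teller

Consider A. Suppose A is a truth-teller.
Then whichever role E has, E's statement has the wrong truth value — contradiction.
So A is a liar.
With that fixed, B's statement is false, so B is a liar.
With that fixed, E's statement is true, so E is a truth-teller.
Consider C. Suppose C is a liar.
Then A's statement comes out true, contradicting A being a liar.
So C is a truth-teller.
With that fixed, D's statement is false, so D is a liar.
With that fixed, F's statement is true, so F is a truth-teller.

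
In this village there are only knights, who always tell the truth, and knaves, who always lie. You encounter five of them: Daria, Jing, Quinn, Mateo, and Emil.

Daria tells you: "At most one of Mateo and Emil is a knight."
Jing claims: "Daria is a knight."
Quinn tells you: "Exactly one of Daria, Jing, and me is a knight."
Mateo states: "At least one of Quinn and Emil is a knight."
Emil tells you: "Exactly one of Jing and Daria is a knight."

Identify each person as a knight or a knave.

Consider Daria. Suppose Daria is a knave.
Then no assignment of the remaining roles makes every statement match its speaker's type — contradiction.
So Daria is a knight.
With that fixed, Jing's statement is true, so Jing is a knight.
With that fixed, Quinn's statement is false, so Quinn is a knave.
With that fixed, Emil's statement is false, so Emil is a knave.
With that fixed, Mateo's statement is false, so Mateo is a knave.

Daria: knight, Jing: knight, Quinn: knave, Mateo: knave, Emil: knave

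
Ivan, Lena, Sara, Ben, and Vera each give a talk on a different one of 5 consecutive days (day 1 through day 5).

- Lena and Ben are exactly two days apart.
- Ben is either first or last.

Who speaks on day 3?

With clues 1–2, Ben, Ivan, Sara, and Vera are ruled out for day 3.
So day 3 is Lena.

Lena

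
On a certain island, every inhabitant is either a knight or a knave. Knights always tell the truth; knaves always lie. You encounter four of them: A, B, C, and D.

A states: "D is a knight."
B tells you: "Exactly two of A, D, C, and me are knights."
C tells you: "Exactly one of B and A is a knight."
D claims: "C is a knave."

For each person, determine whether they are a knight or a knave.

Consider A. Suppose A is a knight.
Then no assignment of the remaining roles makes every statement match its speaker's type — contradiction.
So A is a knave.
Consider B. Suppose B is a knave.
Then no assignment of the remaining roles makes every statement match its speaker's type — contradiction.
So B is a knight.
With that fixed, C's statement is true, so C is a knight.
With that fixed, D's statement is false, so D is a knave.

A: knave, B: knight, C: knight, D: knave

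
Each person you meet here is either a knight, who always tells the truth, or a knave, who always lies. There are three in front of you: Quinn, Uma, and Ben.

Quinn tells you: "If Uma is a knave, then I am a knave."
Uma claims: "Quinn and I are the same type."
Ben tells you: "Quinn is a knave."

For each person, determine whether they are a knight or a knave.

Consider Quinn. Suppose Quinn is a knave.
Then Quinn's own statement would have to be false, but it can't be — contradiction.
So Quinn is a knight.
With that fixed, Ben's statement is false, so Ben is a knave.
Consider Uma. Suppose Uma is a knave.
Then Quinn's statement comes out false, contradicting Quinn being a knight.
So Uma is a knight.

Quinn: knight, Uma: knight, Ben: knave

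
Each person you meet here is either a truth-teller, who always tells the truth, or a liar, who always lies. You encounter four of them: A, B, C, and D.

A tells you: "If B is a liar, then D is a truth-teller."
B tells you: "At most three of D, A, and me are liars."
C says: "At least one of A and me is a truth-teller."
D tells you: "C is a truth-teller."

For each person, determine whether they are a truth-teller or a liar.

A: truth-teller, B: truth-teller, C: truth-teller, D: truth-teller

Regardless of anyone's role, B's statement is true, so B is a truth-teller.
With that fixed, A's statement is true, so A is a truth-teller.
With that fixed, C's statement is true, so C is a truth-teller.
With that fixed, D's statement is true, so D is a truth-teller.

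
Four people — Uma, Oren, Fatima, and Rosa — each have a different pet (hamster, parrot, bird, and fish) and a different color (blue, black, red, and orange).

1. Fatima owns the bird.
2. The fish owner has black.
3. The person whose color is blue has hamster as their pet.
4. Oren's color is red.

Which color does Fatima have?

orange

With clues 1–2, black is impossible for Fatima's color.
With clues 1–3, blue is impossible for Fatima's color.
With clues 1–4, red is impossible for Fatima's color.
That leaves orange.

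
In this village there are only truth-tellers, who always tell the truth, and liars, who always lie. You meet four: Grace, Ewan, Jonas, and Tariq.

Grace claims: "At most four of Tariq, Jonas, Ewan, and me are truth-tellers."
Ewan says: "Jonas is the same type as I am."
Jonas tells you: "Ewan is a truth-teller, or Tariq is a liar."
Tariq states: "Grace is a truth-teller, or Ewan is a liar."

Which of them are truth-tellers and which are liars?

Grace: truth-teller, Ewan: truth-teller, Jonas: truth-teller, Tariq: truth-teller

Regardless of anyone's role, Grace's statement is true, so Grace is a truth-teller.
With that fixed, Tariq's statement is true, so Tariq is a truth-teller.
Consider Ewan. Suppose Ewan is a liar.
Then no assignment of the remaining roles makes every statement match its speaker's type — contradiction.
So Ewan is a truth-teller.
With that fixed, Jonas's statement is true, so Jonas is a truth-teller.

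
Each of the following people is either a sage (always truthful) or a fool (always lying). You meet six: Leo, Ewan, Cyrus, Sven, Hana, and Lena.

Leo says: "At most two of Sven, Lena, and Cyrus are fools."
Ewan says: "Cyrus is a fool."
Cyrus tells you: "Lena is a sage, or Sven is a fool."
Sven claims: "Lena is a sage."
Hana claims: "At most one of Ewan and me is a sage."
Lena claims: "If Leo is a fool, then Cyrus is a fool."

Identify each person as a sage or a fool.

Consider Leo. Suppose Leo is a fool.
Then no assignment of the remaining roles makes every statement match its speaker's type — contradiction.
So Leo is a sage.
With that fixed, Lena's statement is true, so Lena is a sage.
With that fixed, Cyrus's statement is true, so Cyrus is a sage.
With that fixed, Sven's statement is true, so Sven is a sage.
With that fixed, Ewan's statement is false, so Ewan is a fool.
With that fixed, Hana's statement is true, so Hana is a sage.

Leo: sage, Ewan: fool, Cyrus: sage, Sven: sage, Hana: sage, Lena: sage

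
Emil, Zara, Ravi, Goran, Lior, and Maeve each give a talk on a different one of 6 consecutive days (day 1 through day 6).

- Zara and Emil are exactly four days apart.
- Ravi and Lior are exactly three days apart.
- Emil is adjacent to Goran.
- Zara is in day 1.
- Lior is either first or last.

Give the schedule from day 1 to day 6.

Zara, Maeve, Ravi, Goran, Emil, Lior

From clue 1: Emil is in {1,2,5,6}.
From clues 1–4: Zara → day 1, Maeve → day 2, Goran → day 4, Emil → day 5.
From clues 1–5: Ravi → day 3, Lior → day 6.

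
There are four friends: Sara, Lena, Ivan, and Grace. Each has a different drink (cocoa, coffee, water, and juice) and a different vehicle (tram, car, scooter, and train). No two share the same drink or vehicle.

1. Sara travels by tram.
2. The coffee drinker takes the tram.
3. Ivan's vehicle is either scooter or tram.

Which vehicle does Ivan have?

Clue 1 rules out tram for Ivan's vehicle.
With clues 1–3, car and train are impossible for Ivan's vehicle.
That leaves scooter.

scooter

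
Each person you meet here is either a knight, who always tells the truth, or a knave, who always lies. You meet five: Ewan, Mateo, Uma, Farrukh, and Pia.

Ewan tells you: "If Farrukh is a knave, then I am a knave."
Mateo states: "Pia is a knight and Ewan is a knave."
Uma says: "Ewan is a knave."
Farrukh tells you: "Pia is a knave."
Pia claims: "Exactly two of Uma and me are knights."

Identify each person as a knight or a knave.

Ewan: knight, Mateo: knave, Uma: knave, Farrukh: knight, Pia: knave

Consider Ewan. Suppose Ewan is a knave.
Then Ewan's own statement would have to be false, but it can't be — contradiction.
So Ewan is a knight.
With that fixed, Mateo's statement is false, so Mateo is a knave.
With that fixed, Uma's statement is false, so Uma is a knave.
With that fixed, Pia's statement is false, so Pia is a knave.
With that fixed, Farrukh's statement is true, so Farrukh is a knight.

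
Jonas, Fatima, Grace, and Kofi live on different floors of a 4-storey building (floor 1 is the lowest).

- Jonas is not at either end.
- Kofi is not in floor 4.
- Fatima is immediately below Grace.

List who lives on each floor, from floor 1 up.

From clue 1: Jonas is in {2,3}.
From clues 1–3: Kofi → floor 1, Jonas → floor 2, Fatima → floor 3, Grace → floor 4.

Kofi, Jonas, Fatima, Grace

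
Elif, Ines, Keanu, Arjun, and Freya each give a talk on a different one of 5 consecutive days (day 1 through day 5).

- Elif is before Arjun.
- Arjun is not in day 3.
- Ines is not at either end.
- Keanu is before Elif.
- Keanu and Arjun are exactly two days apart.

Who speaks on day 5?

With clue 1, Elif is ruled out for day 5.
With clues 1–3, Ines is ruled out for day 5.
With clues 1–4, Keanu is ruled out for day 5.
With clues 1–5, Freya is ruled out for day 5.
So day 5 is Arjun.

Arjun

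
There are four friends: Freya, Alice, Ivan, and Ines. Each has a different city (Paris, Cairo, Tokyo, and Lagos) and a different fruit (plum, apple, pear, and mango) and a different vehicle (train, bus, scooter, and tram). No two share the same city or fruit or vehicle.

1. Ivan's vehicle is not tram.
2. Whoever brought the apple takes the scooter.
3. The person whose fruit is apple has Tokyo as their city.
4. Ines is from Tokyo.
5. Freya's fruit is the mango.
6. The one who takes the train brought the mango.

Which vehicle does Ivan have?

bus

Clue 1 rules out tram for Ivan's vehicle.
With clues 1–4, scooter is impossible for Ivan's vehicle.
With clues 1–6, train is impossible for Ivan's vehicle.
That leaves bus.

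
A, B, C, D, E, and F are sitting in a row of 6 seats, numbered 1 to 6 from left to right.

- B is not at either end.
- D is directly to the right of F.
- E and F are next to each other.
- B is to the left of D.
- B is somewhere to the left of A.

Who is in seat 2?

B

With clues 1–3, D is ruled out for seat 2.
With clues 1–4, E and F are ruled out for seat 2.
With clues 1–5, A and C are ruled out for seat 2.
So seat 2 is B.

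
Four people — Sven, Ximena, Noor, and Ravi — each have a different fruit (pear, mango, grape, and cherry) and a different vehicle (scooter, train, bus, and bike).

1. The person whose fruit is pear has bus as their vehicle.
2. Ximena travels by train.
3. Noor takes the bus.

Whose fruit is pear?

With clues 1–2, Ximena is impossible for the one with fruit pear.
With clues 1–3, Ravi and Sven are impossible for the one with fruit pear.
That leaves Noor.

Noor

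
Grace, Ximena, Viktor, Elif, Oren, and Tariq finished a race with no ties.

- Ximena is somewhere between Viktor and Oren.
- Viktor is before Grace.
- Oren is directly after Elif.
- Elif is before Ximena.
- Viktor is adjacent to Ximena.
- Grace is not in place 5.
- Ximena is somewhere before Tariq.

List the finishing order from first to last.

Elif, Oren, Ximena, Viktor, Tariq, Grace

From clue 1: Ximena is in {2,3,4,5}.
From clues 1–3: Ximena is in {2,3,4}.
From clues 1–4: Grace is in {5,6}.
From clues 1–6: Grace → place 6.
From clues 1–7: Elif → place 1, Oren → place 2, Ximena → place 3, Viktor → place 4, Tariq → place 5.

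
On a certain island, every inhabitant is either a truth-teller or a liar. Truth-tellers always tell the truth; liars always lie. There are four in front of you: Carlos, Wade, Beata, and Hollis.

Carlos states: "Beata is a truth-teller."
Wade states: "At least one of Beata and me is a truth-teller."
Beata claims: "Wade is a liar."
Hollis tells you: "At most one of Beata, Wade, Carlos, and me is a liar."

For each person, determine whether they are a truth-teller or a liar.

Carlos: liar, Wade: truth-teller, Beata: liar, Hollis: liar

Consider Carlos. Suppose Carlos is a truth-teller.
Then no assignment of the remaining roles makes every statement match its speaker's type — contradiction.
So Carlos is a liar.
Consider Wade. Suppose Wade is a liar.
Then no assignment of the remaining roles makes every statement match its speaker's type — contradiction.
So Wade is a truth-teller.
With that fixed, Beata's statement is false, so Beata is a liar.
With that fixed, Hollis's statement is false, so Hollis is a liar.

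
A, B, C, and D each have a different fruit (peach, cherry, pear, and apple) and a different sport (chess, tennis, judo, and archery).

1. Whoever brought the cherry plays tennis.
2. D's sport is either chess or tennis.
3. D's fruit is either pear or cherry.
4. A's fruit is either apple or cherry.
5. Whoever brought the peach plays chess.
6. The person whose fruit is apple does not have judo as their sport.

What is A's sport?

With clues 1–5, chess and tennis are impossible for A's sport.
With clues 1–6, judo is impossible for A's sport.
That leaves archery.

archery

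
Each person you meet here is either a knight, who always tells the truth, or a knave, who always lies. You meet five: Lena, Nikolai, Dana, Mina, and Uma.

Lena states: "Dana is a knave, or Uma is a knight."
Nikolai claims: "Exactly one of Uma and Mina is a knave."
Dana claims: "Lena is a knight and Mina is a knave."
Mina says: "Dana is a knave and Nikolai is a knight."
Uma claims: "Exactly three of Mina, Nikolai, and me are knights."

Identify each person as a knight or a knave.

Consider Lena. Suppose Lena is a knave.
Then no assignment of the remaining roles makes every statement match its speaker's type — contradiction.
So Lena is a knight.
Consider Nikolai. Suppose Nikolai is a knave.
Then no assignment of the remaining roles makes every statement match its speaker's type — contradiction.
So Nikolai is a knight.
Consider Dana. Suppose Dana is a knight.
Then no assignment of the remaining roles makes every statement match its speaker's type — contradiction.
So Dana is a knave.
With that fixed, Mina's statement is true, so Mina is a knight.
Consider Uma. Suppose Uma is a knight.
Then Nikolai's statement comes out false, contradicting Nikolai being a knight.
So Uma is a knave.

Lena: knight, Nikolai: knight, Dana: knave, Mina: knight, Uma: knave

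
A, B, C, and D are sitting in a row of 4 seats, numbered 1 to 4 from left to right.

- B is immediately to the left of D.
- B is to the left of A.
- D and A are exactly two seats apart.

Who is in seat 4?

A

With clue 1, B is ruled out for seat 4.
With clues 1–2, D is ruled out for seat 4.
With clues 1–3, C is ruled out for seat 4.
So seat 4 is A.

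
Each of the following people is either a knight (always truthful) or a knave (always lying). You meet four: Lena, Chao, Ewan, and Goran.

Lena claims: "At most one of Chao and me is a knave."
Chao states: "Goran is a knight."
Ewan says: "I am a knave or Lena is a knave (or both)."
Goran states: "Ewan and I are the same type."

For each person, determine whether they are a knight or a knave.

Lena: knave, Chao: knave, Ewan: knight, Goran: knave

Consider Lena. Suppose Lena is a knight.
Then whichever role Ewan has, Ewan's statement has the wrong truth value — contradiction.
So Lena is a knave.
With that fixed, Ewan's statement is true, so Ewan is a knight.
Consider Chao. Suppose Chao is a knight.
Then Lena's statement comes out true, contradicting Lena being a knave.
So Chao is a knave.
Consider Goran. Suppose Goran is a knight.
Then Chao's statement comes out true, contradicting Chao being a knave.
So Goran is a knave.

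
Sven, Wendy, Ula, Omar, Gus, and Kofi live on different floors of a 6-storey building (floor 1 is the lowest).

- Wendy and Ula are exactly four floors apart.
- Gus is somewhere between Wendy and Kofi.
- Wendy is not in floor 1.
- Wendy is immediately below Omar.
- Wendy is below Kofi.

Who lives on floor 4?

With clue 1, Ula and Wendy are ruled out for floor 4.
With clues 1–4, Kofi and Omar are ruled out for floor 4.
With clues 1–5, Sven is ruled out for floor 4.
So floor 4 is Gus.

Gus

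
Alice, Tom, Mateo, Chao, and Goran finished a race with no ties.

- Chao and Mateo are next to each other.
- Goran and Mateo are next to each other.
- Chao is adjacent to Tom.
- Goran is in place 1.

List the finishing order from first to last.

Goran, Mateo, Chao, Tom, Alice

From clues 1–2: Mateo is in {2,3,4}.
From clues 1–3: Alice is in {1,5}.
From clues 1–4: Goran → place 1, Mateo → place 2, Chao → place 3, Tom → place 4, Alice → place 5.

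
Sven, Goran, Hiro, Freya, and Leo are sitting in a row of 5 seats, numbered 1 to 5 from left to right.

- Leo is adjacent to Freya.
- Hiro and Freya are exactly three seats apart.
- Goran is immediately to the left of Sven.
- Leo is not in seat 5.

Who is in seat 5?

With clues 1–3, Freya, Goran, and Sven are ruled out for seat 5.
With clues 1–4, Leo is ruled out for seat 5.
So seat 5 is Hiro.

Hiro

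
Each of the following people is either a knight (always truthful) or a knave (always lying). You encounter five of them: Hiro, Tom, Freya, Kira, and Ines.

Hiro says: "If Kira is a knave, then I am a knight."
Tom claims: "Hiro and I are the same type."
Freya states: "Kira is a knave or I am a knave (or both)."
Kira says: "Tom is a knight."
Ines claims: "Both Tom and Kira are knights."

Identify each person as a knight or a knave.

Hiro: knight, Tom: knave, Freya: knight, Kira: knave, Ines: knave

Consider Hiro. Suppose Hiro is a knave.
Then whichever role Tom has, Tom's statement has the wrong truth value — contradiction.
So Hiro is a knight.
Consider Tom. Suppose Tom is a knight.
Then no assignment of the remaining roles makes every statement match its speaker's type — contradiction.
So Tom is a knave.
With that fixed, Kira's statement is false, so Kira is a knave.
With that fixed, Ines's statement is false, so Ines is a knave.
With that fixed, Freya's statement is true, so Freya is a knight.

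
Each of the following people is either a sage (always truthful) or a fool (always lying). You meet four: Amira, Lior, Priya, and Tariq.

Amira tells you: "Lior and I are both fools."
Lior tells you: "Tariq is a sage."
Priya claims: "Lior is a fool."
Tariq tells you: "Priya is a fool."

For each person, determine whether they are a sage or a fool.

Consider Amira. Suppose Amira is a sage.
Then Amira's own statement would have to be true, but it can't be — contradiction.
So Amira is a fool.
Consider Lior. Suppose Lior is a fool.
Then Amira's statement comes out true, contradicting Amira being a fool.
So Lior is a sage.
With that fixed, Priya's statement is false, so Priya is a fool.
With that fixed, Tariq's statement is true, so Tariq is a sage.

Amira: fool, Lior: sage, Priya: fool, Tariq: sage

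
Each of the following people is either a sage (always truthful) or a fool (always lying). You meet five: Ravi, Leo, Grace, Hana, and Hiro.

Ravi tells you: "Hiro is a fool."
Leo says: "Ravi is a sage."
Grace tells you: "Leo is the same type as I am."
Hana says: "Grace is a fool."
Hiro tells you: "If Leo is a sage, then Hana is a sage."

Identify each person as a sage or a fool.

Consider Ravi. Suppose Ravi is a fool.
Then no assignment of the remaining roles makes every statement match its speaker's type — contradiction.
So Ravi is a sage.
With that fixed, Leo's statement is true, so Leo is a sage.
Consider Grace. Suppose Grace is a fool.
Then no assignment of the remaining roles makes every statement match its speaker's type — contradiction.
So Grace is a sage.
With that fixed, Hana's statement is false, so Hana is a fool.
With that fixed, Hiro's statement is false, so Hiro is a fool.

Ravi: sage, Leo: sage, Grace: sage, Hana: fool, Hiro: fool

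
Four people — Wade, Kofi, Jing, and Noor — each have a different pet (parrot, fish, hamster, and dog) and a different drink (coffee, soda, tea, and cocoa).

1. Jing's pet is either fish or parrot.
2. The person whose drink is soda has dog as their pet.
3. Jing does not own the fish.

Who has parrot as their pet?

With clues 1–3, Kofi, Noor, and Wade are impossible for the one with pet parrot.
That leaves Jing.

Jing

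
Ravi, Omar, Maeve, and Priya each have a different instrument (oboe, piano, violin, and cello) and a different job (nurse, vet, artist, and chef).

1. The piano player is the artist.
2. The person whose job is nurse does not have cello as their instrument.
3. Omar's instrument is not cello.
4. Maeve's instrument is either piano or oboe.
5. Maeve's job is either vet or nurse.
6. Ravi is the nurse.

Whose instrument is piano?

With clues 1–5, Maeve is impossible for the one with instrument piano.
With clues 1–6, Priya and Ravi are impossible for the one with instrument piano.
That leaves Omar.

Omar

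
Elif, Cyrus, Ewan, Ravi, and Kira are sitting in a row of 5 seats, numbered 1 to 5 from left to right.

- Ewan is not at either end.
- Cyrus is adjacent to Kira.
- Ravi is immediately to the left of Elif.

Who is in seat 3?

With clues 1–3, Cyrus, Elif, Kira, and Ravi are ruled out for seat 3.
So seat 3 is Ewan.

Ewan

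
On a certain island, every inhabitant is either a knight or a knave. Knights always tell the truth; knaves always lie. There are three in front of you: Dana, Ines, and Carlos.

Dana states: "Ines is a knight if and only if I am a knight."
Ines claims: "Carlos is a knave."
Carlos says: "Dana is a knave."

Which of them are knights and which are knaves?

Consider Dana. Suppose Dana is a knave.
Then no assignment of the remaining roles makes every statement match its speaker's type — contradiction.
So Dana is a knight.
With that fixed, Carlos's statement is false, so Carlos is a knave.
With that fixed, Ines's statement is true, so Ines is a knight.

Dana: knight, Ines: knight, Carlos: knave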